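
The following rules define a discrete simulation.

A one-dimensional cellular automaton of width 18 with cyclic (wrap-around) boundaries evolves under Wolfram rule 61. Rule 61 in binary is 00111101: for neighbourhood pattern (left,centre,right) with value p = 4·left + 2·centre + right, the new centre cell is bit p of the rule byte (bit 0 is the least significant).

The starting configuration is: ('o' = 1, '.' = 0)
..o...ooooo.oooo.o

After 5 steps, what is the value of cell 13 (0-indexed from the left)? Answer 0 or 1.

0

0) ..o...ooooo.oooo.o
1) o.ooo.o....oo...oo
2) .oo..ooooo.o.oo.o.
3) .o.o.o....oooo.ooo
4) ooooooooo.o...oo..
5) o........oooo.o.o.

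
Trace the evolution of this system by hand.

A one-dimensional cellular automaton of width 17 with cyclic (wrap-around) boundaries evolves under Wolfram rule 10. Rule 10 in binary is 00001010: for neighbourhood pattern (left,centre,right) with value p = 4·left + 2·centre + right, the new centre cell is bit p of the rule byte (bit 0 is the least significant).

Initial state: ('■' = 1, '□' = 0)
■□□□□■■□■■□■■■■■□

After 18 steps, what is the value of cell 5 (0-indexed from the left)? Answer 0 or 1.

1

[0] ■□□□□■■□■■□■■■■■□
[1] □□□□■■□□■□□■□□□□□
[2] □□□■■□□■□□■□□□□□□
[3] □□■■□□■□□■□□□□□□□
[4] □■■□□■□□■□□□□□□□□
[5] ■■□□■□□■□□□□□□□□□
[6] ■□□■□□■□□□□□□□□□■
[7] □□■□□■□□□□□□□□□■■
[8] □■□□■□□□□□□□□□■■□
[9] ■□□■□□□□□□□□□■■□□
[10] □□■□□□□□□□□□■■□□■
[11] □■□□□□□□□□□■■□□■□
[12] ■□□□□□□□□□■■□□■□□
[13] □□□□□□□□□■■□□■□□■
[14] □□□□□□□□■■□□■□□■□
[15] □□□□□□□■■□□■□□■□□
[16] □□□□□□■■□□■□□■□□□
[17] □□□□□■■□□■□□■□□□□
[18] □□□□■■□□■□□■□□□□□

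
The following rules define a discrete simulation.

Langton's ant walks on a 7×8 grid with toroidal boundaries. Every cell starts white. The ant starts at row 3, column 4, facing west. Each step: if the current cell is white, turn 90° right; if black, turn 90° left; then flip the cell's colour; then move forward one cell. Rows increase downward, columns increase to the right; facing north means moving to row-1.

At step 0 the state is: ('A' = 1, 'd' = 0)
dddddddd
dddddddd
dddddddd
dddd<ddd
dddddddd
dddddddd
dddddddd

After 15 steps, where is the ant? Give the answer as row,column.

3,5

k=0  dddddddd
dddddddd
dddddddd
dddd<ddd
dddddddd
dddddddd
dddddddd
k=1  dddddddd
dddddddd
dddd^ddd
ddddAddd
dddddddd
dddddddd
dddddddd
k=2  dddddddd
dddddddd
ddddA>dd
ddddAddd
dddddddd
dddddddd
dddddddd
k=3  dddddddd
dddddddd
ddddAAdd
ddddAvdd
dddddddd
dddddddd
dddddddd
k=4  dddddddd
dddddddd
ddddAAdd
dddd<Add
dddddddd
dddddddd
dddddddd
k=5  dddddddd
dddddddd
ddddAAdd
dddddAdd
ddddvddd
dddddddd
dddddddd
k=6  dddddddd
dddddddd
ddddAAdd
dddddAdd
ddd<Addd
dddddddd
dddddddd
k=7  dddddddd
dddddddd
ddddAAdd
ddd^dAdd
dddAAddd
dddddddd
dddddddd
k=8  dddddddd
dddddddd
ddddAAdd
dddA>Add
dddAAddd
dddddddd
dddddddd
k=9  dddddddd
dddddddd
ddddAAdd
dddAAAdd
dddAvddd
dddddddd
dddddddd
k=10  dddddddd
dddddddd
ddddAAdd
dddAAAdd
dddAd>dd
dddddddd
dddddddd
k=11  dddddddd
dddddddd
ddddAAdd
dddAAAdd
dddAdAdd
dddddvdd
dddddddd
k=12  dddddddd
dddddddd
ddddAAdd
dddAAAdd
dddAdAdd
dddd<Add
dddddddd
k=13  dddddddd
dddddddd
ddddAAdd
dddAAAdd
dddA^Add
ddddAAdd
dddddddd
k=14  dddddddd
dddddddd
ddddAAdd
dddAAAdd
dddAA>dd
ddddAAdd
dddddddd
k=15  dddddddd
dddddddd
ddddAAdd
dddAA^dd
dddAAddd
ddddAAdd
dddddddd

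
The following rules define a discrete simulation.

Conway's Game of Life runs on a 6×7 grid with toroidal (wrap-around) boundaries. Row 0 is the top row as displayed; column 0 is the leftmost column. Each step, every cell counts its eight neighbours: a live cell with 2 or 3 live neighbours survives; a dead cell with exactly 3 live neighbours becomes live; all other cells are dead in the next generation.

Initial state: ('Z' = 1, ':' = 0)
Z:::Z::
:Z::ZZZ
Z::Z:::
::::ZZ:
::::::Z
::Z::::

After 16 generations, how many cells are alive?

5

[0] Z:::Z::
:Z::ZZZ
Z::Z:::
::::ZZ:
::::::Z
::Z::::
[1] ZZ:ZZ:Z
:Z:ZZZZ
Z::Z:::
::::ZZZ
:::::Z:
:::::::
[2] :Z:Z::Z
:Z:::::
Z:ZZ:::
::::ZZZ
::::ZZZ
Z:::ZZZ
[3] :ZZ:Z:Z
:Z:Z:::
ZZZZZZZ
Z::::::
:::Z:::
:::Z:::
[4] ZZ::Z::
:::::::
:::ZZZZ
Z::::Z:
:::::::
:::ZZ::
[5] :::ZZ::
Z::Z::Z
::::ZZZ
:::::Z:
::::Z::
:::ZZ::
[6] ::Z::Z:
Z::Z::Z
Z:::Z::
::::::Z
:::ZZZ:
:::::Z:
[7] ::::ZZ:
ZZ:ZZZZ
Z::::Z:
:::Z::Z
::::ZZZ
:::Z:ZZ
[8] ::Z::::
ZZ:Z:::
:ZZZ:::
Z::::::
Z::Z:::
:::Z:::
[9] :ZZZ:::
Z::Z:::
:::Z:::
Z::Z:::
:::::::
::ZZ:::
[10] :Z::Z::
:Z:ZZ::
::ZZZ::
:::::::
::ZZ:::
:Z:Z:::
[11] ZZ::Z::
:Z:::Z:
::Z:Z::
::::Z::
::ZZ:::
:Z:ZZ::
[12] ZZ:ZZZ:
ZZZZZZ:
:::ZZZ:
::Z:Z::
::Z::::
ZZ::Z::
[13] :::::::
Z::::::
::::::Z
::Z:ZZ:
::Z::::
Z:::ZZZ
[14] Z::::Z:
:::::::
:::::ZZ
:::Z:Z:
:Z:::::
:::::ZZ
[15] :::::Z:
:::::Z:
::::ZZZ
::::ZZZ
::::ZZZ
Z::::ZZ
[16] ::::ZZ:
:::::::
:::::::
Z::Z:::
:::::::
Z::::::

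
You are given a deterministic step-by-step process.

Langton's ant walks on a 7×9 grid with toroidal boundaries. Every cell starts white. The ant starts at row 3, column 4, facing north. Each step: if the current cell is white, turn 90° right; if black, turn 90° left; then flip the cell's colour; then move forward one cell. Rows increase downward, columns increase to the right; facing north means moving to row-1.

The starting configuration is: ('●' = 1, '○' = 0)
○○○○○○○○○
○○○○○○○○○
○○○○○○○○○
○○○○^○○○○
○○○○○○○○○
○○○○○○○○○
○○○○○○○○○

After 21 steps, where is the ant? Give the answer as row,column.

5,1

step 0: ○○○○○○○○○
○○○○○○○○○
○○○○○○○○○
○○○○^○○○○
○○○○○○○○○
○○○○○○○○○
○○○○○○○○○
step 1: ○○○○○○○○○
○○○○○○○○○
○○○○○○○○○
○○○○●>○○○
○○○○○○○○○
○○○○○○○○○
○○○○○○○○○
step 2: ○○○○○○○○○
○○○○○○○○○
○○○○○○○○○
○○○○●●○○○
○○○○○v○○○
○○○○○○○○○
○○○○○○○○○
step 3: ○○○○○○○○○
○○○○○○○○○
○○○○○○○○○
○○○○●●○○○
○○○○<●○○○
○○○○○○○○○
○○○○○○○○○
step 4: ○○○○○○○○○
○○○○○○○○○
○○○○○○○○○
○○○○^●○○○
○○○○●●○○○
○○○○○○○○○
○○○○○○○○○
step 5: ○○○○○○○○○
○○○○○○○○○
○○○○○○○○○
○○○<○●○○○
○○○○●●○○○
○○○○○○○○○
○○○○○○○○○
step 6: ○○○○○○○○○
○○○○○○○○○
○○○^○○○○○
○○○●○●○○○
○○○○●●○○○
○○○○○○○○○
○○○○○○○○○
step 7: ○○○○○○○○○
○○○○○○○○○
○○○●>○○○○
○○○●○●○○○
○○○○●●○○○
○○○○○○○○○
○○○○○○○○○
step 8: ○○○○○○○○○
○○○○○○○○○
○○○●●○○○○
○○○●v●○○○
○○○○●●○○○
○○○○○○○○○
○○○○○○○○○
step 9: ○○○○○○○○○
○○○○○○○○○
○○○●●○○○○
○○○<●●○○○
○○○○●●○○○
○○○○○○○○○
○○○○○○○○○
step 10: ○○○○○○○○○
○○○○○○○○○
○○○●●○○○○
○○○○●●○○○
○○○v●●○○○
○○○○○○○○○
○○○○○○○○○
step 11: ○○○○○○○○○
○○○○○○○○○
○○○●●○○○○
○○○○●●○○○
○○<●●●○○○
○○○○○○○○○
○○○○○○○○○
step 12: ○○○○○○○○○
○○○○○○○○○
○○○●●○○○○
○○^○●●○○○
○○●●●●○○○
○○○○○○○○○
○○○○○○○○○
step 13: ○○○○○○○○○
○○○○○○○○○
○○○●●○○○○
○○●>●●○○○
○○●●●●○○○
○○○○○○○○○
○○○○○○○○○
step 14: ○○○○○○○○○
○○○○○○○○○
○○○●●○○○○
○○●●●●○○○
○○●v●●○○○
○○○○○○○○○
○○○○○○○○○
step 15: ○○○○○○○○○
○○○○○○○○○
○○○●●○○○○
○○●●●●○○○
○○●○>●○○○
○○○○○○○○○
○○○○○○○○○
step 16: ○○○○○○○○○
○○○○○○○○○
○○○●●○○○○
○○●●^●○○○
○○●○○●○○○
○○○○○○○○○
○○○○○○○○○
step 17: ○○○○○○○○○
○○○○○○○○○
○○○●●○○○○
○○●<○●○○○
○○●○○●○○○
○○○○○○○○○
○○○○○○○○○
step 18: ○○○○○○○○○
○○○○○○○○○
○○○●●○○○○
○○●○○●○○○
○○●v○●○○○
○○○○○○○○○
○○○○○○○○○
step 19: ○○○○○○○○○
○○○○○○○○○
○○○●●○○○○
○○●○○●○○○
○○<●○●○○○
○○○○○○○○○
○○○○○○○○○
step 20: ○○○○○○○○○
○○○○○○○○○
○○○●●○○○○
○○●○○●○○○
○○○●○●○○○
○○v○○○○○○
○○○○○○○○○
step 21: ○○○○○○○○○
○○○○○○○○○
○○○●●○○○○
○○●○○●○○○
○○○●○●○○○
○<●○○○○○○
○○○○○○○○○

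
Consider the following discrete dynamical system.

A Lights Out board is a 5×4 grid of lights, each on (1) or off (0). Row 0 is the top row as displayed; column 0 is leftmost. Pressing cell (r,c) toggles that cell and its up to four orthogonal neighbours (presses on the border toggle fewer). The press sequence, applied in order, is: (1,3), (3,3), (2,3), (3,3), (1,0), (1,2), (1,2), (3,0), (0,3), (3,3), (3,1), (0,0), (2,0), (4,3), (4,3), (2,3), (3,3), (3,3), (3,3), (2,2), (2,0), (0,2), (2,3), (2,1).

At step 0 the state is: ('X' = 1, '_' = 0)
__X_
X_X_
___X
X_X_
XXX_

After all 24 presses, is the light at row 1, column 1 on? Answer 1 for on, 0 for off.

[0] __X_
X_X_
___X
X_X_
XXX_
[1] __XX
X__X
____
X_X_
XXX_
[2] __XX
X__X
___X
X__X
XXXX
[3] __XX
X___
__X_
X___
XXXX
[4] __XX
X___
__XX
X_XX
XXX_
[5] X_XX
_X__
X_XX
X_XX
XXX_
[6] X__X
__XX
X__X
X_XX
XXX_
[7] X_XX
_X__
X_XX
X_XX
XXX_
[8] X_XX
_X__
__XX
_XXX
_XX_
[9] X___
_X_X
__XX
_XXX
_XX_
[10] X___
_X_X
__X_
_X__
_XXX
[11] X___
_X_X
_XX_
X_X_
__XX
[12] _X__
XX_X
_XX_
X_X_
__XX
[13] _X__
_X_X
X_X_
__X_
__XX
[14] _X__
_X_X
X_X_
__XX
____
[15] _X__
_X_X
X_X_
__X_
__XX
[16] _X__
_X__
X__X
__XX
__XX
[17] _X__
_X__
X___
____
__X_
[18] _X__
_X__
X__X
__XX
__XX
[19] _X__
_X__
X___
____
__X_
[20] _X__
_XX_
XXXX
__X_
__X_
[21] _X__
XXX_
__XX
X_X_
__X_
[22] __XX
XX__
__XX
X_X_
__X_
[23] __XX
XX_X
____
X_XX
__X_
[24] __XX
X__X
XXX_
XXXX
__X_

0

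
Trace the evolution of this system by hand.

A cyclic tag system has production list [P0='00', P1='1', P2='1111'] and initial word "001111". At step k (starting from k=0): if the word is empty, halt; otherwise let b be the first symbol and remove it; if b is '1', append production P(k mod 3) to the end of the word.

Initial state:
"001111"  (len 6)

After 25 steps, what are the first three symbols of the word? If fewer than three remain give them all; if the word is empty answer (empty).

step 0: "001111"  (len 6)
step 1: "01111"  (len 5)
step 2: "1111"  (len 4)
step 3: "1111111"  (len 7)
step 4: "11111100"  (len 8)
step 5: "11111001"  (len 8)
step 6: "11110011111"  (len 11)
step 7: "111001111100"  (len 12)
step 8: "110011111001"  (len 12)
step 9: "100111110011111"  (len 15)
step 10: "0011111001111100"  (len 16)
step 11: "011111001111100"  (len 15)
step 12: "11111001111100"  (len 14)
step 13: "111100111110000"  (len 15)
step 14: "111001111100001"  (len 15)
step 15: "110011111000011111"  (len 18)
step 16: "1001111100001111100"  (len 19)
step 17: "0011111000011111001"  (len 19)
step 18: "011111000011111001"  (len 18)
step 19: "11111000011111001"  (len 17)
step 20: "11110000111110011"  (len 17)
step 21: "11100001111100111111"  (len 20)
step 22: "110000111110011111100"  (len 21)
step 23: "100001111100111111001"  (len 21)
step 24: "000011111001111110011111"  (len 24)
step 25: "00011111001111110011111"  (len 23)

000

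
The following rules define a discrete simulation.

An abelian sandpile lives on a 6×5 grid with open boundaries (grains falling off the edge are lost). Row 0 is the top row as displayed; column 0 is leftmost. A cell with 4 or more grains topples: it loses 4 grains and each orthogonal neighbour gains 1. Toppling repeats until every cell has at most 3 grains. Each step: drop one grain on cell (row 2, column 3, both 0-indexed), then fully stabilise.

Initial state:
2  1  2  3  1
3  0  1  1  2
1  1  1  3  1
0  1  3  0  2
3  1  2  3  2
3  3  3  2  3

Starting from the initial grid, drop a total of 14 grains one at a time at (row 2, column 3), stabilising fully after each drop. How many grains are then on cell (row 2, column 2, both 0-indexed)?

k=0  2  1  2  3  1
3  0  1  1  2
1  1  1  3  1
0  1  3  0  2
3  1  2  3  2
3  3  3  2  3
k=1  2  1  2  3  1
3  0  1  2  2
1  1  2  0  2
0  1  3  1  2
3  1  2  3  2
3  3  3  2  3
k=2  2  1  2  3  1
3  0  1  2  2
1  1  2  1  2
0  1  3  1  2
3  1  2  3  2
3  3  3  2  3
k=3  2  1  2  3  1
3  0  1  2  2
1  1  2  2  2
0  1  3  1  2
3  1  2  3  2
3  3  3  2  3
k=4  2  1  2  3  1
3  0  1  2  2
1  1  2  3  2
0  1  3  1  2
3  1  2  3  2
3  3  3  2  3
k=5  2  1  2  3  1
3  0  1  3  2
1  1  3  0  3
0  1  3  2  2
3  1  2  3  2
3  3  3  2  3
k=6  2  1  2  3  1
3  0  1  3  2
1  1  3  1  3
0  1  3  2  2
3  1  2  3  2
3  3  3  2  3
k=7  2  1  2  3  1
3  0  1  3  2
1  1  3  2  3
0  1  3  2  2
3  1  2  3  2
3  3  3  2  3
k=8  2  1  2  3  1
3  0  1  3  2
1  1  3  3  3
0  1  3  2  2
3  1  2  3  2
3  3  3  2  3
k=9  2  1  3  0  3
3  0  3  3  0
1  2  2  0  3
1  3  2  3  1
1  0  2  3  1
1  2  2  1  1
k=10  2  1  3  0  3
3  0  3  3  0
1  2  2  1  3
1  3  2  3  1
1  0  2  3  1
1  2  2  1  1
k=11  2  1  3  0  3
3  0  3  3  0
1  2  2  2  3
1  3  2  3  1
1  0  2  3  1
1  2  2  1  1
k=12  2  1  3  0  3
3  0  3  3  0
1  2  2  3  3
1  3  2  3  1
1  0  2  3  1
1  2  2  1  1
k=13  2  2  0  2  3
3  2  2  2  2
2  0  3  0  1
2  1  2  3  3
1  2  0  1  2
1  2  3  2  1
k=14  2  2  0  2  3
3  2  2  2  2
2  0  3  1  1
2  1  2  3  3
1  2  0  1  2
1  2  3  2  1

3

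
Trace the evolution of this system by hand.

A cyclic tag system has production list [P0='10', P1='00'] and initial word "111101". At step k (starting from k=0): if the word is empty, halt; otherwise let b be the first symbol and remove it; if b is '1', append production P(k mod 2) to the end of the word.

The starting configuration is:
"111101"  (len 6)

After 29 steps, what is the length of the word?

[0] "111101"  (len 6)
[1] "1110110"  (len 7)
[2] "11011000"  (len 8)
[3] "101100010"  (len 9)
[4] "0110001000"  (len 10)
[5] "110001000"  (len 9)
[6] "1000100000"  (len 10)
[7] "00010000010"  (len 11)
[8] "0010000010"  (len 10)
[9] "010000010"  (len 9)
[10] "10000010"  (len 8)
[11] "000001010"  (len 9)
[12] "00001010"  (len 8)
[13] "0001010"  (len 7)
[14] "001010"  (len 6)
[15] "01010"  (len 5)
[16] "1010"  (len 4)
[17] "01010"  (len 5)
[18] "1010"  (len 4)
[19] "01010"  (len 5)
[20] "1010"  (len 4)
[21] "01010"  (len 5)
[22] "1010"  (len 4)
[23] "01010"  (len 5)
[24] "1010"  (len 4)
[25] "01010"  (len 5)
[26] "1010"  (len 4)
[27] "01010"  (len 5)
[28] "1010"  (len 4)
[29] "01010"  (len 5)

5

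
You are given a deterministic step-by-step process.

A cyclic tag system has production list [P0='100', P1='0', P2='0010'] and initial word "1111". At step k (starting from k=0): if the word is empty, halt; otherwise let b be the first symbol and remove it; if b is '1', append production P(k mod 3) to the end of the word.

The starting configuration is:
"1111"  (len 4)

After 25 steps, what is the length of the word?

0

t=0: "1111"  (len 4)
t=1: "111100"  (len 6)
t=2: "111000"  (len 6)
t=3: "110000010"  (len 9)
t=4: "10000010100"  (len 11)
t=5: "00000101000"  (len 11)
t=6: "0000101000"  (len 10)
t=7: "000101000"  (len 9)
t=8: "00101000"  (len 8)
t=9: "0101000"  (len 7)
t=10: "101000"  (len 6)
t=11: "010000"  (len 6)
t=12: "10000"  (len 5)
t=13: "0000100"  (len 7)
t=14: "000100"  (len 6)
t=15: "00100"  (len 5)
t=16: "0100"  (len 4)
t=17: "100"  (len 3)
t=18: "000010"  (len 6)
t=19: "00010"  (len 5)
t=20: "0010"  (len 4)
t=21: "010"  (len 3)
t=22: "10"  (len 2)
t=23: "00"  (len 2)
t=24: "0"  (len 1)
t=25: (halted — word empty)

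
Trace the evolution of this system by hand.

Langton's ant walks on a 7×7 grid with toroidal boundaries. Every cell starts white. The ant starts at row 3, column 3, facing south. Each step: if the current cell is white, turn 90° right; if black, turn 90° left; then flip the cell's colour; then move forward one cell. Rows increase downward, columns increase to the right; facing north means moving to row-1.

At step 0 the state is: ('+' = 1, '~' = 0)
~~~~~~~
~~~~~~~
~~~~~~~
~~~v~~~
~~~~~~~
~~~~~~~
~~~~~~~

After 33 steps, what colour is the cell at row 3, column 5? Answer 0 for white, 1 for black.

[0] ~~~~~~~
~~~~~~~
~~~~~~~
~~~v~~~
~~~~~~~
~~~~~~~
~~~~~~~
[1] ~~~~~~~
~~~~~~~
~~~~~~~
~~<+~~~
~~~~~~~
~~~~~~~
~~~~~~~
[2] ~~~~~~~
~~~~~~~
~~^~~~~
~~++~~~
~~~~~~~
~~~~~~~
~~~~~~~
[3] ~~~~~~~
~~~~~~~
~~+>~~~
~~++~~~
~~~~~~~
~~~~~~~
~~~~~~~
[4] ~~~~~~~
~~~~~~~
~~++~~~
~~+v~~~
~~~~~~~
~~~~~~~
~~~~~~~
[5] ~~~~~~~
~~~~~~~
~~++~~~
~~+~>~~
~~~~~~~
~~~~~~~
~~~~~~~
[6] ~~~~~~~
~~~~~~~
~~++~~~
~~+~+~~
~~~~v~~
~~~~~~~
~~~~~~~
[7] ~~~~~~~
~~~~~~~
~~++~~~
~~+~+~~
~~~<+~~
~~~~~~~
~~~~~~~
[8] ~~~~~~~
~~~~~~~
~~++~~~
~~+^+~~
~~~++~~
~~~~~~~
~~~~~~~
[9] ~~~~~~~
~~~~~~~
~~++~~~
~~++>~~
~~~++~~
~~~~~~~
~~~~~~~
[10] ~~~~~~~
~~~~~~~
~~++^~~
~~++~~~
~~~++~~
~~~~~~~
~~~~~~~
[11] ~~~~~~~
~~~~~~~
~~+++>~
~~++~~~
~~~++~~
~~~~~~~
~~~~~~~
[12] ~~~~~~~
~~~~~~~
~~++++~
~~++~v~
~~~++~~
~~~~~~~
~~~~~~~
[13] ~~~~~~~
~~~~~~~
~~++++~
~~++<+~
~~~++~~
~~~~~~~
~~~~~~~
[14] ~~~~~~~
~~~~~~~
~~++^+~
~~++++~
~~~++~~
~~~~~~~
~~~~~~~
[15] ~~~~~~~
~~~~~~~
~~+<~+~
~~++++~
~~~++~~
~~~~~~~
~~~~~~~
[16] ~~~~~~~
~~~~~~~
~~+~~+~
~~+v++~
~~~++~~
~~~~~~~
~~~~~~~
[17] ~~~~~~~
~~~~~~~
~~+~~+~
~~+~>+~
~~~++~~
~~~~~~~
~~~~~~~
[18] ~~~~~~~
~~~~~~~
~~+~^+~
~~+~~+~
~~~++~~
~~~~~~~
~~~~~~~
[19] ~~~~~~~
~~~~~~~
~~+~+>~
~~+~~+~
~~~++~~
~~~~~~~
~~~~~~~
[20] ~~~~~~~
~~~~~^~
~~+~+~~
~~+~~+~
~~~++~~
~~~~~~~
~~~~~~~
[21] ~~~~~~~
~~~~~+>
~~+~+~~
~~+~~+~
~~~++~~
~~~~~~~
~~~~~~~
[22] ~~~~~~~
~~~~~++
~~+~+~v
~~+~~+~
~~~++~~
~~~~~~~
~~~~~~~
[23] ~~~~~~~
~~~~~++
~~+~+<+
~~+~~+~
~~~++~~
~~~~~~~
~~~~~~~
[24] ~~~~~~~
~~~~~^+
~~+~+++
~~+~~+~
~~~++~~
~~~~~~~
~~~~~~~
[25] ~~~~~~~
~~~~<~+
~~+~+++
~~+~~+~
~~~++~~
~~~~~~~
~~~~~~~
[26] ~~~~^~~
~~~~+~+
~~+~+++
~~+~~+~
~~~++~~
~~~~~~~
~~~~~~~
[27] ~~~~+>~
~~~~+~+
~~+~+++
~~+~~+~
~~~++~~
~~~~~~~
~~~~~~~
[28] ~~~~++~
~~~~+v+
~~+~+++
~~+~~+~
~~~++~~
~~~~~~~
~~~~~~~
[29] ~~~~++~
~~~~<++
~~+~+++
~~+~~+~
~~~++~~
~~~~~~~
~~~~~~~
[30] ~~~~++~
~~~~~++
~~+~v++
~~+~~+~
~~~++~~
~~~~~~~
~~~~~~~
[31] ~~~~++~
~~~~~++
~~+~~>+
~~+~~+~
~~~++~~
~~~~~~~
~~~~~~~
[32] ~~~~++~
~~~~~^+
~~+~~~+
~~+~~+~
~~~++~~
~~~~~~~
~~~~~~~
[33] ~~~~++~
~~~~<~+
~~+~~~+
~~+~~+~
~~~++~~
~~~~~~~
~~~~~~~

1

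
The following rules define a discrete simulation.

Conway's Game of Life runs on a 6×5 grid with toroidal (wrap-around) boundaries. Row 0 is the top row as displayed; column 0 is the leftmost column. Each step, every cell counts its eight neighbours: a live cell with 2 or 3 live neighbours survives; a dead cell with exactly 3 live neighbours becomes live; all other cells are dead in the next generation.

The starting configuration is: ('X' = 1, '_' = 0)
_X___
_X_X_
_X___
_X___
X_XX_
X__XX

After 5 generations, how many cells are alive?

t=0: _X___
_X_X_
_X___
_X___
X_XX_
X__XX
t=1: _X_X_
XX___
XX___
XX___
X_XX_
X__X_
t=2: _X___
____X
__X_X
_____
X_XX_
X__X_
t=3: X___X
X__X_
___X_
_XX_X
_XXX_
X__X_
t=4: XX_X_
X__X_
XX_X_
XX__X
_____
X__X_
t=5: XX_X_
___X_
___X_
_XX_X
_X___
XXX__

12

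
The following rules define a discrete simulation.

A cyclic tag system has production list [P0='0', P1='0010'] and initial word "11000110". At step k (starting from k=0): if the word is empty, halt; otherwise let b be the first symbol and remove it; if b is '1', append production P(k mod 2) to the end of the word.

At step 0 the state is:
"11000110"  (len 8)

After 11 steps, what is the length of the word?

7

t=0: "11000110"  (len 8)
t=1: "10001100"  (len 8)
t=2: "00011000010"  (len 11)
t=3: "0011000010"  (len 10)
t=4: "011000010"  (len 9)
t=5: "11000010"  (len 8)
t=6: "10000100010"  (len 11)
t=7: "00001000100"  (len 11)
t=8: "0001000100"  (len 10)
t=9: "001000100"  (len 9)
t=10: "01000100"  (len 8)
t=11: "1000100"  (len 7)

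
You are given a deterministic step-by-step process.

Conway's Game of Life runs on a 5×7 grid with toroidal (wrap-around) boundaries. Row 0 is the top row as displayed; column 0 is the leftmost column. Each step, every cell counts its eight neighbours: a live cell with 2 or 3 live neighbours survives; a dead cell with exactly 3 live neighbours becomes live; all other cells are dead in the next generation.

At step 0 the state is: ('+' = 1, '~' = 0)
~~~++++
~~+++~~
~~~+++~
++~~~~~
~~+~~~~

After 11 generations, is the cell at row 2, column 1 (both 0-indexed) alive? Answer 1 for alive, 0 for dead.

t=0: ~~~++++
~~+++~~
~~~+++~
++~~~~~
~~+~~~~
t=1: ~~~~~+~
~~+~~~+
~+~~~+~
~++++~~
+++++++
t=2: ~~~~~~~
~~~~~++
++~~++~
~~~~~~~
+~~~~~+
t=3: +~~~~+~
+~~~+++
+~~~++~
~+~~~+~
~~~~~~~
t=4: +~~~++~
++~~~~~
++~~~~~
~~~~+++
~~~~~~+
t=5: ++~~~+~
~~~~~~~
~+~~~+~
~~~~~++
+~~~~~~
t=6: ++~~~~+
++~~~~+
~~~~~++
+~~~~++
++~~~+~
t=7: ~~+~~+~
~+~~~~~
~+~~~~~
~+~~+~~
~~~~~+~
t=8: ~~~~~~~
~++~~~~
+++~~~~
~~~~~~~
~~~~++~
t=9: ~~~~~~~
+~+~~~~
+~+~~~~
~+~~~~~
~~~~~~~
t=10: ~~~~~~~
~~~~~~~
+~+~~~~
~+~~~~~
~~~~~~~
t=11: ~~~~~~~
~~~~~~~
~+~~~~~
~+~~~~~
~~~~~~~

1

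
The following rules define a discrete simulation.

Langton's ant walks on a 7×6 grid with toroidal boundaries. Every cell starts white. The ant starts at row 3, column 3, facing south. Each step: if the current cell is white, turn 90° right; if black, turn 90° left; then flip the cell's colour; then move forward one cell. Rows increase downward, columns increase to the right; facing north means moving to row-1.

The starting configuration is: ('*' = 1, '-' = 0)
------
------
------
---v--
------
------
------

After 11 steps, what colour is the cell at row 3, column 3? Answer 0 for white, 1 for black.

0) ------
------
------
---v--
------
------
------
1) ------
------
------
--<*--
------
------
------
2) ------
------
--^---
--**--
------
------
------
3) ------
------
--*>--
--**--
------
------
------
4) ------
------
--**--
--*v--
------
------
------
5) ------
------
--**--
--*->-
------
------
------
6) ------
------
--**--
--*-*-
----v-
------
------
7) ------
------
--**--
--*-*-
---<*-
------
------
8) ------
------
--**--
--*^*-
---**-
------
------
9) ------
------
--**--
--**>-
---**-
------
------
10) ------
------
--**^-
--**--
---**-
------
------
11) ------
------
--***>
--**--
---**-
------
------

1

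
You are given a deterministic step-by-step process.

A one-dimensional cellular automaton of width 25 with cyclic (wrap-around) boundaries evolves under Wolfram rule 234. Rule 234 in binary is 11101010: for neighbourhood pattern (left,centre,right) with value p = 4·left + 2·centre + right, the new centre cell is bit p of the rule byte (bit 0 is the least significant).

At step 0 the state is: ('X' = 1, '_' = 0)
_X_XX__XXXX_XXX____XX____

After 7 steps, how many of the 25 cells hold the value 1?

0) _X_XX__XXXX_XXX____XX____
1) X_XXX_XXXXXXXXX___XXX____
2) _XXXXXXXXXXXXXX__XXXX___X
3) XXXXXXXXXXXXXXX_XXXXX__X_
4) XXXXXXXXXXXXXXXXXXXXX_X_X
5) XXXXXXXXXXXXXXXXXXXXXX_XX
6) XXXXXXXXXXXXXXXXXXXXXXXXX
7) XXXXXXXXXXXXXXXXXXXXXXXXX

25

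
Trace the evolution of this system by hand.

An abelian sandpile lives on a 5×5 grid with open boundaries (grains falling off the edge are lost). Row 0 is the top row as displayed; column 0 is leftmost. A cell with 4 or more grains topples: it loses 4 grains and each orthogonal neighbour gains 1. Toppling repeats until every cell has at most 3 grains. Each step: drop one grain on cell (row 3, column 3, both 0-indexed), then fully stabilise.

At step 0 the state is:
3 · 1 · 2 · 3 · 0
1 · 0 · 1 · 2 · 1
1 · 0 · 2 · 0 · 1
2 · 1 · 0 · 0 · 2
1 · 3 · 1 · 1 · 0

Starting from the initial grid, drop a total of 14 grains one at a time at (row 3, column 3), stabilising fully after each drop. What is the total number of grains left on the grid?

step 0: 3 · 1 · 2 · 3 · 0
1 · 0 · 1 · 2 · 1
1 · 0 · 2 · 0 · 1
2 · 1 · 0 · 0 · 2
1 · 3 · 1 · 1 · 0
step 1: 3 · 1 · 2 · 3 · 0
1 · 0 · 1 · 2 · 1
1 · 0 · 2 · 0 · 1
2 · 1 · 0 · 1 · 2
1 · 3 · 1 · 1 · 0
step 2: 3 · 1 · 2 · 3 · 0
1 · 0 · 1 · 2 · 1
1 · 0 · 2 · 0 · 1
2 · 1 · 0 · 2 · 2
1 · 3 · 1 · 1 · 0
step 3: 3 · 1 · 2 · 3 · 0
1 · 0 · 1 · 2 · 1
1 · 0 · 2 · 0 · 1
2 · 1 · 0 · 3 · 2
1 · 3 · 1 · 1 · 0
step 4: 3 · 1 · 2 · 3 · 0
1 · 0 · 1 · 2 · 1
1 · 0 · 2 · 1 · 1
2 · 1 · 1 · 0 · 3
1 · 3 · 1 · 2 · 0
step 5: 3 · 1 · 2 · 3 · 0
1 · 0 · 1 · 2 · 1
1 · 0 · 2 · 1 · 1
2 · 1 · 1 · 1 · 3
1 · 3 · 1 · 2 · 0
step 6: 3 · 1 · 2 · 3 · 0
1 · 0 · 1 · 2 · 1
1 · 0 · 2 · 1 · 1
2 · 1 · 1 · 2 · 3
1 · 3 · 1 · 2 · 0
step 7: 3 · 1 · 2 · 3 · 0
1 · 0 · 1 · 2 · 1
1 · 0 · 2 · 1 · 1
2 · 1 · 1 · 3 · 3
1 · 3 · 1 · 2 · 0
step 8: 3 · 1 · 2 · 3 · 0
1 · 0 · 1 · 2 · 1
1 · 0 · 2 · 2 · 2
2 · 1 · 2 · 1 · 0
1 · 3 · 1 · 3 · 1
step 9: 3 · 1 · 2 · 3 · 0
1 · 0 · 1 · 2 · 1
1 · 0 · 2 · 2 · 2
2 · 1 · 2 · 2 · 0
1 · 3 · 1 · 3 · 1
step 10: 3 · 1 · 2 · 3 · 0
1 · 0 · 1 · 2 · 1
1 · 0 · 2 · 2 · 2
2 · 1 · 2 · 3 · 0
1 · 3 · 1 · 3 · 1
step 11: 3 · 1 · 2 · 3 · 0
1 · 0 · 1 · 2 · 1
1 · 0 · 2 · 3 · 2
2 · 1 · 3 · 1 · 1
1 · 3 · 2 · 0 · 2
step 12: 3 · 1 · 2 · 3 · 0
1 · 0 · 1 · 2 · 1
1 · 0 · 2 · 3 · 2
2 · 1 · 3 · 2 · 1
1 · 3 · 2 · 0 · 2
step 13: 3 · 1 · 2 · 3 · 0
1 · 0 · 1 · 2 · 1
1 · 0 · 2 · 3 · 2
2 · 1 · 3 · 3 · 1
1 · 3 · 2 · 0 · 2
step 14: 3 · 1 · 2 · 3 · 0
1 · 0 · 2 · 3 · 1
1 · 1 · 0 · 1 · 3
2 · 2 · 1 · 2 · 2
1 · 3 · 3 · 1 · 2

41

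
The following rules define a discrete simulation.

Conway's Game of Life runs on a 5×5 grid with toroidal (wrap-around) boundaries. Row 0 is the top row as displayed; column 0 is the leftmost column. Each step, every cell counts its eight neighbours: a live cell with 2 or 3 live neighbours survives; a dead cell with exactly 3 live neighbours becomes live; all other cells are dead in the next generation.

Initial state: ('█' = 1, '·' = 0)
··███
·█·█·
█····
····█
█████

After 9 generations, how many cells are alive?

k=0  ··███
·█·█·
█····
····█
█████
k=1  ·····
██·█·
█···█
··█··
·█···
k=2  ███··
██···
█·███
██···
·····
k=3  █·█··
·····
··██·
████·
··█··
k=4  ·█···
·███·
···██
····█
█···█
k=5  ·█·██
██·██
█···█
·····
█···█
k=6  ·█···
·█···
·█·█·
·····
█··██
k=7  ·██·█
██···
··█··
█·██·
█···█
k=8  ··███
█··█·
█·███
█·██·
·····
k=9  ··███
█····
█····
█·█··
·█···

8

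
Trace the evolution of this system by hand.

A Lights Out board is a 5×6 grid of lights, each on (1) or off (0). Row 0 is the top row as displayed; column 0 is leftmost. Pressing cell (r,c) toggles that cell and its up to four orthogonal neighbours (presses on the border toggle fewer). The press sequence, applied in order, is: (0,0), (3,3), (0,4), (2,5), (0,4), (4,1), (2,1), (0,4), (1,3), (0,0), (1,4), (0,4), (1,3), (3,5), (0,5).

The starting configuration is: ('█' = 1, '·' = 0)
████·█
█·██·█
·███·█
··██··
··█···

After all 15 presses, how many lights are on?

14

t=0: ████·█
█·██·█
·███·█
··██··
··█···
t=1: ··██·█
··██·█
·███·█
··██··
··█···
t=2: ··██·█
··██·█
·██··█
····█·
··██··
t=3: ··█·█·
··████
·██··█
····█·
··██··
t=4: ··█·█·
··███·
·██·█·
····██
··██··
t=5: ··██·█
··██··
·██·█·
····██
··██··
t=6: ··██·█
··██··
·██·█·
·█··██
██·█··
t=7: ··██·█
·███··
█···█·
····██
██·█··
t=8: ··█·█·
·████·
█···█·
····██
██·█··
t=9: ··███·
·█····
█··██·
····██
██·█··
t=10: █████·
██····
█··██·
····██
██·█··
t=11: ████··
██·███
█··█··
····██
██·█··
t=12: ███·██
██·█·█
█··█··
····██
██·█··
t=13: ██████
███·██
█·····
····██
██·█··
t=14: ██████
███·██
█····█
······
██·█·█
t=15: ████··
███·█·
█····█
······
██·█·█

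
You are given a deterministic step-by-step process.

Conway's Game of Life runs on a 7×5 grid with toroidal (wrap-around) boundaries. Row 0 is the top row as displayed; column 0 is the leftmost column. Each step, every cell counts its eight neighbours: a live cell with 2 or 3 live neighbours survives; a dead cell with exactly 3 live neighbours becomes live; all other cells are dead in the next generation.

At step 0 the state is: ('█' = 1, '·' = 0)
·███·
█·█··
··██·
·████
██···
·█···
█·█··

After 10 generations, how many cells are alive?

8

gen 0: ·███·
█·█··
··██·
·████
██···
·█···
█·█··
gen 1: █··██
····█
█····
····█
···██
··█··
█··█·
gen 2: █··█·
···█·
█···█
█··██
···██
··█··
████·
gen 3: █··█·
█··█·
█····
·····
█·█··
█····
█··█·
gen 4: ████·
██···
····█
·█···
·█···
█····
██···
gen 5: ·····
···█·
·█···
█····
██···
█····
·····
gen 6: ·····
·····
·····
█····
██··█
██···
·····
gen 7: ·····
·····
·····
██··█
····█
·█··█
·····
gen 8: ·····
·····
█····
█···█
·█·██
█····
·····
gen 9: ·····
·····
█···█
·█·█·
·█·█·
█···█
·····
gen 10: ·····
·····
█···█
·█·█·
·█·█·
█···█
·····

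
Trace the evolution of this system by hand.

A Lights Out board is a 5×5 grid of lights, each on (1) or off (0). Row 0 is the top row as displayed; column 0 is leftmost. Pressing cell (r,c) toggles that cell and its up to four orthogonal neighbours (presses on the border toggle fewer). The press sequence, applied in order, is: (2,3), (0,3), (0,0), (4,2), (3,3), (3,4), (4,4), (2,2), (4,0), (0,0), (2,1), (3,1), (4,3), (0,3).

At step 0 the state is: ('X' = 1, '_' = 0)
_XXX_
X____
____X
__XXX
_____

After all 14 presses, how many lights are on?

17

step 0: _XXX_
X____
____X
__XXX
_____
step 1: _XXX_
X__X_
__XX_
__X_X
_____
step 2: _X__X
X____
__XX_
__X_X
_____
step 3: X___X
_____
__XX_
__X_X
_____
step 4: X___X
_____
__XX_
____X
_XXX_
step 5: X___X
_____
__X__
__XX_
_XX__
step 6: X___X
_____
__X_X
__X_X
_XX_X
step 7: X___X
_____
__X_X
__X__
_XXX_
step 8: X___X
__X__
_X_XX
_____
_XXX_
step 9: X___X
__X__
_X_XX
X____
X_XX_
step 10: _X__X
X_X__
_X_XX
X____
X_XX_
step 11: _X__X
XXX__
X_XXX
XX___
X_XX_
step 12: _X__X
XXX__
XXXXX
__X__
XXXX_
step 13: _X__X
XXX__
XXXXX
__XX_
XX__X
step 14: _XXX_
XXXX_
XXXXX
__XX_
XX__X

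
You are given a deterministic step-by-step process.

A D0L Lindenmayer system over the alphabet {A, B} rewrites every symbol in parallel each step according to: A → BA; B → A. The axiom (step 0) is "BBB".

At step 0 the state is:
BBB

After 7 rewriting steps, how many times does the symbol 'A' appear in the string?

t=0: BBB
t=1: AAA
t=2: BABABA
t=3: ABAABAABA
t=4: BAABABAABABAABA
t=5: ABABAABAABABAABAABABAABA
t=6: BAABAABABAABABAABAABABAABABAABAABABAABA
t=7: ABABAABABAABAABABAABAABABAABABAABAABABAABAABABAABABAABAABABAABA

39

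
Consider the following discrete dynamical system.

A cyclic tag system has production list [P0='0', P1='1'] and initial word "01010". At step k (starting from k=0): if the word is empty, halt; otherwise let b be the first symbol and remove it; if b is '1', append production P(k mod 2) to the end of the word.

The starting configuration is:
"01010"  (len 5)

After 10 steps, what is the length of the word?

1

t=0: "01010"  (len 5)
t=1: "1010"  (len 4)
t=2: "0101"  (len 4)
t=3: "101"  (len 3)
t=4: "011"  (len 3)
t=5: "11"  (len 2)
t=6: "11"  (len 2)
t=7: "10"  (len 2)
t=8: "01"  (len 2)
t=9: "1"  (len 1)
t=10: "1"  (len 1)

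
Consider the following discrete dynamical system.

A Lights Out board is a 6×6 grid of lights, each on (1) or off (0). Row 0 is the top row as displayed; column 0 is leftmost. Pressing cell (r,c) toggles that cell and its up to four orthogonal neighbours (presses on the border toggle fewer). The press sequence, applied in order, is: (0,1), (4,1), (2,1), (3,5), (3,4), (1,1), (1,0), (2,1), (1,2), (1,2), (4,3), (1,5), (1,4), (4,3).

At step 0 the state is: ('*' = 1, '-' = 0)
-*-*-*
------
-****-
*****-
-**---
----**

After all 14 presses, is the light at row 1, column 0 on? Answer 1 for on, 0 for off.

0

step 0: -*-*-*
------
-****-
*****-
-**---
----**
step 1: *-**-*
-*----
-****-
*****-
-**---
----**
step 2: *-**-*
-*----
-****-
*-***-
*-----
-*--**
step 3: *-**-*
------
*--**-
*****-
*-----
-*--**
step 4: *-**-*
------
*--***
****-*
*----*
-*--**
step 5: *-**-*
------
*--*-*
***-*-
*---**
-*--**
step 6: ****-*
***---
**-*-*
***-*-
*---**
-*--**
step 7: -***-*
--*---
-*-*-*
***-*-
*---**
-*--**
step 8: -***-*
-**---
*-**-*
*-*-*-
*---**
-*--**
step 9: -*-*-*
---*--
*--*-*
*-*-*-
*---**
-*--**
step 10: -***-*
-**---
*-**-*
*-*-*-
*---**
-*--**
step 11: -***-*
-**---
*-**-*
*-***-
*-**-*
-*-***
step 12: -***--
-**-**
*-**--
*-***-
*-**-*
-*-***
step 13: -****-
-***--
*-***-
*-***-
*-**-*
-*-***
step 14: -****-
-***--
*-***-
*-*-*-
*---**
-*--**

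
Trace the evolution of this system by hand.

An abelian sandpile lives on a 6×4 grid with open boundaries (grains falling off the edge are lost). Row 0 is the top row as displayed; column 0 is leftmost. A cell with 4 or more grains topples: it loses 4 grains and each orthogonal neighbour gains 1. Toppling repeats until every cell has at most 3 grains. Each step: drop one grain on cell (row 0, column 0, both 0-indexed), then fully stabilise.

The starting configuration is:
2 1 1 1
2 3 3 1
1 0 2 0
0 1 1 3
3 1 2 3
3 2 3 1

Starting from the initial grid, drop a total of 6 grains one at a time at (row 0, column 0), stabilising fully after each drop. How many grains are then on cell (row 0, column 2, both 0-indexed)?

0) 2 1 1 1
2 3 3 1
1 0 2 0
0 1 1 3
3 1 2 3
3 2 3 1
1) 3 1 1 1
2 3 3 1
1 0 2 0
0 1 1 3
3 1 2 3
3 2 3 1
2) 0 2 1 1
3 3 3 1
1 0 2 0
0 1 1 3
3 1 2 3
3 2 3 1
3) 1 2 1 1
3 3 3 1
1 0 2 0
0 1 1 3
3 1 2 3
3 2 3 1
4) 2 2 1 1
3 3 3 1
1 0 2 0
0 1 1 3
3 1 2 3
3 2 3 1
5) 3 2 1 1
3 3 3 1
1 0 2 0
0 1 1 3
3 1 2 3
3 2 3 1
6) 2 0 3 1
1 2 0 2
2 1 3 0
0 1 1 3
3 1 2 3
3 2 3 1

3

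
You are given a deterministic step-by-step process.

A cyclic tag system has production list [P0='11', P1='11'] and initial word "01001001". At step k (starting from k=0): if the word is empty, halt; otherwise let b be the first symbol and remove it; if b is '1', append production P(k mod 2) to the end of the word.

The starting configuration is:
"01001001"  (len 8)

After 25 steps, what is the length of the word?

23

[0] "01001001"  (len 8)
[1] "1001001"  (len 7)
[2] "00100111"  (len 8)
[3] "0100111"  (len 7)
[4] "100111"  (len 6)
[5] "0011111"  (len 7)
[6] "011111"  (len 6)
[7] "11111"  (len 5)
[8] "111111"  (len 6)
[9] "1111111"  (len 7)
[10] "11111111"  (len 8)
[11] "111111111"  (len 9)
[12] "1111111111"  (len 10)
[13] "11111111111"  (len 11)
[14] "111111111111"  (len 12)
[15] "1111111111111"  (len 13)
[16] "11111111111111"  (len 14)
[17] "111111111111111"  (len 15)
[18] "1111111111111111"  (len 16)
[19] "11111111111111111"  (len 17)
[20] "111111111111111111"  (len 18)
[21] "1111111111111111111"  (len 19)
[22] "11111111111111111111"  (len 20)
[23] "111111111111111111111"  (len 21)
[24] "1111111111111111111111"  (len 22)
[25] "11111111111111111111111"  (len 23)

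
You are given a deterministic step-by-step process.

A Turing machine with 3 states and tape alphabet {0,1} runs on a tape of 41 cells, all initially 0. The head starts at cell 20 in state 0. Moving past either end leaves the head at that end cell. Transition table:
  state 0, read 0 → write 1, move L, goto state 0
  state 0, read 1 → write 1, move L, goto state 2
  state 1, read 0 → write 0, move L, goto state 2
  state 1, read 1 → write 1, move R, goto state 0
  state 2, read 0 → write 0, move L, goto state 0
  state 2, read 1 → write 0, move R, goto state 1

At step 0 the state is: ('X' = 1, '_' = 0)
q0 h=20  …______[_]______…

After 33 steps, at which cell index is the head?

5

t=0: q0 h=20  …______[_]______…
t=1: q0 h=19  …______[_]X_____…
t=2: q0 h=18  …______[_]XX____…
t=3: q0 h=17  …______[_]XXX___…
t=4: q0 h=16  …______[_]XXXX__…
t=5: q0 h=15  …______[_]XXXXX_…
t=6: q0 h=14  …______[_]XXXXXX…
t=7: q0 h=13  …______[_]XXXXXX…
t=8: q0 h=12  …______[_]XXXXXX…
t=9: q0 h=11  …______[_]XXXXXX…
t=10: q0 h=10  …______[_]XXXXXX…
t=11: q0 h= 9  …______[_]XXXXXX…
t=12: q0 h= 8  …______[_]XXXXXX…
t=13: q0 h= 7  …______[_]XXXXXX…
t=14: q0 h= 6  |______[_]XXXXXX…
t=15: q0 h= 5  |_____[_]XXXXXX…
t=16: q0 h= 4  |____[_]XXXXXX…
t=17: q0 h= 3  |___[_]XXXXXX…
t=18: q0 h= 2  |__[_]XXXXXX…
t=19: q0 h= 1  |_[_]XXXXXX…
t=20: q0 h= 0  |[_]XXXXXX…
t=21: q0 h= 0  |[X]XXXXXX…
t=22: q2 h= 0  |[X]XXXXXX…
t=23: q1 h= 1  |_[X]XXXXXX…
t=24: q0 h= 2  |_X[X]XXXXXX…
t=25: q2 h= 1  |_[X]XXXXXX…
t=26: q1 h= 2  |__[X]XXXXXX…
t=27: q0 h= 3  |__X[X]XXXXXX…
t=28: q2 h= 2  |__[X]XXXXXX…
t=29: q1 h= 3  |___[X]XXXXXX…
t=30: q0 h= 4  |___X[X]XXXXXX…
t=31: q2 h= 3  |___[X]XXXXXX…
t=32: q1 h= 4  |____[X]XXXXXX…
t=33: q0 h= 5  |____X[X]XXXXXX…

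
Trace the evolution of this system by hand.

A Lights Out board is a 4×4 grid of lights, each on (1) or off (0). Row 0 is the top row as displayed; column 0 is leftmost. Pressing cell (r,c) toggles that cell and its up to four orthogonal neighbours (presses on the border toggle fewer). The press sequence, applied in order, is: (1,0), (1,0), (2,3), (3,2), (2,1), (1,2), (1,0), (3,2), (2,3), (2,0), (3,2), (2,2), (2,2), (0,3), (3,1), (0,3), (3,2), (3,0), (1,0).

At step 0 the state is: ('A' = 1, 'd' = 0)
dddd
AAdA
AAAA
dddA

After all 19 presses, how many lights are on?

9

k=0  dddd
AAdA
AAAA
dddA
k=1  Addd
dddA
dAAA
dddA
k=2  dddd
AAdA
AAAA
dddA
k=3  dddd
AAdd
AAdd
dddd
k=4  dddd
AAdd
AAAd
dAAA
k=5  dddd
Addd
dddd
ddAA
k=6  ddAd
AAAA
ddAd
ddAA
k=7  AdAd
ddAA
AdAd
ddAA
k=8  AdAd
ddAA
Addd
dAdd
k=9  AdAd
ddAd
AdAA
dAdA
k=10  AdAd
AdAd
dAAA
AAdA
k=11  AdAd
AdAd
dAdA
AdAd
k=12  AdAd
Addd
ddAd
Addd
k=13  AdAd
AdAd
dAdA
AdAd
k=14  AddA
AdAA
dAdA
AdAd
k=15  AddA
AdAA
dddA
dAdd
k=16  AdAd
AdAd
dddA
dAdd
k=17  AdAd
AdAd
ddAA
ddAA
k=18  AdAd
AdAd
AdAA
AAAA
k=19  ddAd
dAAd
ddAA
AAAA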